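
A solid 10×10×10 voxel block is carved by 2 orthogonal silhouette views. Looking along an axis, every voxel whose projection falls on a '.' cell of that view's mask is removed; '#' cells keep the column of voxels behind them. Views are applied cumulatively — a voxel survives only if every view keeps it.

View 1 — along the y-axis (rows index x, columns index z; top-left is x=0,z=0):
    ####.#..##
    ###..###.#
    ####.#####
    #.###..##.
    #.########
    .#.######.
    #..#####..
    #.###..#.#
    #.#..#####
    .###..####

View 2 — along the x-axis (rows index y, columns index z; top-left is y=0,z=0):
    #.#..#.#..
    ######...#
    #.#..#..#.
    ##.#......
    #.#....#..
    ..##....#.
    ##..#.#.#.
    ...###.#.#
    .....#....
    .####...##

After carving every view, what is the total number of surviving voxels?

full grid |V| = 1000
after view 1 [y-axis, 71 of 100 cells solid] → remaining = 710
after view 2 [x-axis, 41 of 100 cells solid] → remaining = 294

294 voxels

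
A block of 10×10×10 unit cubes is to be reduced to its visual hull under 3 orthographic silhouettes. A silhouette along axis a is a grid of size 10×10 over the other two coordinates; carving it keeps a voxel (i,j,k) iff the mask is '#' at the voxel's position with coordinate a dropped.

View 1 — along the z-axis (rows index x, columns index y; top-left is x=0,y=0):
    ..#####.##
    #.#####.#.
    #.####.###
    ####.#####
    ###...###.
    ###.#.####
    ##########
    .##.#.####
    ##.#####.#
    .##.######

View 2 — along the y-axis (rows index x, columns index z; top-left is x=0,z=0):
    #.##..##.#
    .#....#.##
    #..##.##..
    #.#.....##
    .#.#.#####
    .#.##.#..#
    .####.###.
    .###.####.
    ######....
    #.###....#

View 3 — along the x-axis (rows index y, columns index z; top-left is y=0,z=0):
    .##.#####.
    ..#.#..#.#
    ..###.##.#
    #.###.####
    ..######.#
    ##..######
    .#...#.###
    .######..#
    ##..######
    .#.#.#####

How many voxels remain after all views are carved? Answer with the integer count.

full grid |V| = 1000
after view 1 [z-axis, 78 of 100 cells solid] → remaining = 780
after view 2 [y-axis, 56 of 100 cells solid] → remaining = 435
after view 3 [x-axis, 67 of 100 cells solid] → remaining = 289

remaining voxels: 289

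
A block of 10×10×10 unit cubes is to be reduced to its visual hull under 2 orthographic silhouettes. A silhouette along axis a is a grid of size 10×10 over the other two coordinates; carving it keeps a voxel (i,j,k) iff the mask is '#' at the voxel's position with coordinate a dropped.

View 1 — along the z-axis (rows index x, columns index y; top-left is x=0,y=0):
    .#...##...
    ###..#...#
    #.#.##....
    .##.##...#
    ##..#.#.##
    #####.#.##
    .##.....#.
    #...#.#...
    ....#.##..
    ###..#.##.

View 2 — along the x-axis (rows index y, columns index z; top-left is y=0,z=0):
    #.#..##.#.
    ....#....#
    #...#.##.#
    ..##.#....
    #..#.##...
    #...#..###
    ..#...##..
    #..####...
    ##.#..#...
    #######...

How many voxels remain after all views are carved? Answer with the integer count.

start: 10×10×10 = 1000 voxels
carve view 1 (along z, XY-mask fill 46/100): 460 voxels remain
carve view 2 (along x, YZ-mask fill 43/100): 195 voxels remain

voxel count = 195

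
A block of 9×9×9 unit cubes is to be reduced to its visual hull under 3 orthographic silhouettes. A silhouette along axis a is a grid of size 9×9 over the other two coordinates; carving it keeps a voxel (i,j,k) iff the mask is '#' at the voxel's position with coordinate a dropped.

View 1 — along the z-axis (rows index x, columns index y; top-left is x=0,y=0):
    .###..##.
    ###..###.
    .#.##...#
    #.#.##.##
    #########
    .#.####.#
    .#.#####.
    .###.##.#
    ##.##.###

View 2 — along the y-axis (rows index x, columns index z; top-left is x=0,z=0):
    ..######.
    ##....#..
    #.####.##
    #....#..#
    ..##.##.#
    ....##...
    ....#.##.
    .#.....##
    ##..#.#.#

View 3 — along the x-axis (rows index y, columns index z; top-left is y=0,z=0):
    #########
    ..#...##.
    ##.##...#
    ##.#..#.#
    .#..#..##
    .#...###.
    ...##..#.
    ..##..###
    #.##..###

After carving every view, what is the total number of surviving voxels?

remaining voxels: 113

full grid |V| = 729
  1. axis=2 (XY plane), |mask|=55  ⇒  voxels=495
  2. axis=1 (XZ plane), |mask|=37  ⇒  voxels=222
  3. axis=0 (YZ plane), |mask|=44  ⇒  voxels=113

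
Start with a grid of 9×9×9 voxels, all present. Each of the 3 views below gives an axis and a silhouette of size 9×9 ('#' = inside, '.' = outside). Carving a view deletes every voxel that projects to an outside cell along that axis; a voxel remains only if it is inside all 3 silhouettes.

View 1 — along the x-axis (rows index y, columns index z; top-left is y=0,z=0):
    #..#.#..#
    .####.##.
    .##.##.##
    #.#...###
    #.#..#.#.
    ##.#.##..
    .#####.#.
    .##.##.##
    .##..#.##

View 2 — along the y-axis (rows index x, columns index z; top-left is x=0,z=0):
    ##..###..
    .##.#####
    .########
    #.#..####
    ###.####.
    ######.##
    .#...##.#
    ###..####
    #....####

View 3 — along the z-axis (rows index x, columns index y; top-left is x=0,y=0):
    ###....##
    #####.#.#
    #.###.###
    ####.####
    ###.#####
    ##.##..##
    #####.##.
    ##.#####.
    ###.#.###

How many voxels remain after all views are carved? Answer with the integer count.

start: 9×9×9 = 729 voxels
  1. axis=0 (YZ plane), |mask|=47  ⇒  voxels=423
  2. axis=1 (XZ plane), |mask|=57  ⇒  voxels=307
  3. axis=2 (XY plane), |mask|=62  ⇒  voxels=230

230 voxels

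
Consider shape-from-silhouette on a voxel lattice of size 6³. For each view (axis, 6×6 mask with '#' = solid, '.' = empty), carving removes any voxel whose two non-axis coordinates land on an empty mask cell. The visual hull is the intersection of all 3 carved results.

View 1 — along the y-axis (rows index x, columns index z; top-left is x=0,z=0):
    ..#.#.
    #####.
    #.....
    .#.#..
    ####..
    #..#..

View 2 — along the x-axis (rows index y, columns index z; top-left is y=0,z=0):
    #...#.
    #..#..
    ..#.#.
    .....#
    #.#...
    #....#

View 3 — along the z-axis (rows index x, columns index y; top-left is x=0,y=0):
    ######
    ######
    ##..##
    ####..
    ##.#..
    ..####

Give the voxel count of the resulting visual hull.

|visual hull| = 23

initial block: 6^3 = 216
carve view 1 (along y, XZ-mask fill 16/36): 96 voxels remain
carve view 2 (along x, YZ-mask fill 11/36): 30 voxels remain
carve view 3 (along z, XY-mask fill 27/36): 23 voxels remain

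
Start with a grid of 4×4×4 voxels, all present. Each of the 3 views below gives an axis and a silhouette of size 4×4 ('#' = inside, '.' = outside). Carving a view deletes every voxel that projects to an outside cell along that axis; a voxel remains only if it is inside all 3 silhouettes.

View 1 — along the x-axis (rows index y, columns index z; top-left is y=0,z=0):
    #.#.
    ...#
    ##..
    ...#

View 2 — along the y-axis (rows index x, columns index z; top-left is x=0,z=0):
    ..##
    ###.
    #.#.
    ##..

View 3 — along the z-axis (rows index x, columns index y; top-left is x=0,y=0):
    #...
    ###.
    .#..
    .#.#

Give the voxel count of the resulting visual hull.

voxel count = 5

before carving: 64 voxels (4×4×4)
V1 x: intersect with YZ mask (6 set) -- 24 left
V2 y: intersect with XZ mask (9 set) -- 13 left
V3 z: intersect with XY mask (7 set) -- 5 left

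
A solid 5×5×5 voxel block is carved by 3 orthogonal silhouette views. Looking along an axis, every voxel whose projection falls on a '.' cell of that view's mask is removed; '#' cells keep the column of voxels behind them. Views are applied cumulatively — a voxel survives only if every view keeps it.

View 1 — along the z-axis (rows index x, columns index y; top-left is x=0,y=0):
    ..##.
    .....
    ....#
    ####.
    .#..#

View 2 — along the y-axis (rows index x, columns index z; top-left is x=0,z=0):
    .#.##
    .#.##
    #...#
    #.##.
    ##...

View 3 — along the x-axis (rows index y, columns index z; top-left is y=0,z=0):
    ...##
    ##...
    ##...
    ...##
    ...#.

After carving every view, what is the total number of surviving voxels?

|visual hull| = 9

before carving: 125 voxels (5×5×5)
step 1: project along z, AND mask (9/25) → |grid| = 45
step 2: project along y, AND mask (13/25) → |grid| = 24
step 3: project along x, AND mask (9/25) → |grid| = 9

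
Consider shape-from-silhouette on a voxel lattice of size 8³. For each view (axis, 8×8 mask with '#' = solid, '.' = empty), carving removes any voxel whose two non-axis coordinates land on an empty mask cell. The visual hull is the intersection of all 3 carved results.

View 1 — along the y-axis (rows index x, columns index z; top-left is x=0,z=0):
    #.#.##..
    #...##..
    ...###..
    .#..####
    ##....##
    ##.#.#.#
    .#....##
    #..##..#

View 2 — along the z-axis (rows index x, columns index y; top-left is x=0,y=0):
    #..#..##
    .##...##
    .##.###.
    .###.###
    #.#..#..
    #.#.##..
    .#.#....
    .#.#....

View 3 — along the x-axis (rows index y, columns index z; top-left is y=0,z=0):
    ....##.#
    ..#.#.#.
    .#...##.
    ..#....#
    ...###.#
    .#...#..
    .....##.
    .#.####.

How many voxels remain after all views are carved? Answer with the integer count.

remaining voxels: 49

start: 8×8×8 = 512 voxels
[1] y-view keeps 31 columns → grid now 248
[2] z-view keeps 30 columns → grid now 119
[3] x-view keeps 24 columns → grid now 49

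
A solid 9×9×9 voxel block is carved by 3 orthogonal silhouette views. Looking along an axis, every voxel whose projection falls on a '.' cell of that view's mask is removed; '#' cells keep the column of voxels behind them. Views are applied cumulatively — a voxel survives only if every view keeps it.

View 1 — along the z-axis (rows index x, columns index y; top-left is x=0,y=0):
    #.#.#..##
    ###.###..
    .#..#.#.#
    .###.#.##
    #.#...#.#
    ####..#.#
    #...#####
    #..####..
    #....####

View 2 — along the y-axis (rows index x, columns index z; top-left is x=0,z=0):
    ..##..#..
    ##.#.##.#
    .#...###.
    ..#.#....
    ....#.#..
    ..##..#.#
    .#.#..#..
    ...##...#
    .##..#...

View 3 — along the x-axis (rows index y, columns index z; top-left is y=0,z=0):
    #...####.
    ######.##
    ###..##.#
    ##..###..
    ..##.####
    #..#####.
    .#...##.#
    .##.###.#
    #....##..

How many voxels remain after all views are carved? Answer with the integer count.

start: 9×9×9 = 729 voxels
after view 1 [z-axis, 47 of 81 cells solid] → remaining = 423
after view 2 [y-axis, 30 of 81 cells solid] → remaining = 159
after view 3 [x-axis, 49 of 81 cells solid] → remaining = 93

93 voxels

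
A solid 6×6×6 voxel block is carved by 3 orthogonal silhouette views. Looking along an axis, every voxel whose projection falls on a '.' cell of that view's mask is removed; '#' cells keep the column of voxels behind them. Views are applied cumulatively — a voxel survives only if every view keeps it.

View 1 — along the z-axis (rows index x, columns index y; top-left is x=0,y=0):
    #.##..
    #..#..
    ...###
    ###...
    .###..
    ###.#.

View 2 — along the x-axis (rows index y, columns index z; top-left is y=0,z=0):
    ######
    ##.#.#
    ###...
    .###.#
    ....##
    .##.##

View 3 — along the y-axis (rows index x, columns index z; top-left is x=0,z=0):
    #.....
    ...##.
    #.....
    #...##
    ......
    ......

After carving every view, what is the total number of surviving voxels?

voxel count = 11

initial block: 6^3 = 216
V1 z: intersect with XY mask (18 set) -- 108 left
V2 x: intersect with YZ mask (23 set) -- 72 left
V3 y: intersect with XZ mask (7 set) -- 11 left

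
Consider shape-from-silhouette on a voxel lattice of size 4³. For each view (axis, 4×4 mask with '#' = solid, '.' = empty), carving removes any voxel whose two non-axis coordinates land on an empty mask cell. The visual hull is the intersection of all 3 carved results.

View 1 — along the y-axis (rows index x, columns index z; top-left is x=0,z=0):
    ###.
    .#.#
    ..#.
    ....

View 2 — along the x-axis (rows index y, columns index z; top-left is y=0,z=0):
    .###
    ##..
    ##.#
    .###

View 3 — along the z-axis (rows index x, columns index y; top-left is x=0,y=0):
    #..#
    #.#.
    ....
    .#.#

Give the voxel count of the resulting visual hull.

voxel count = 8

full grid |V| = 64
[1] y-view keeps 6 columns → grid now 24
[2] x-view keeps 11 columns → grid now 17
[3] z-view keeps 6 columns → grid now 8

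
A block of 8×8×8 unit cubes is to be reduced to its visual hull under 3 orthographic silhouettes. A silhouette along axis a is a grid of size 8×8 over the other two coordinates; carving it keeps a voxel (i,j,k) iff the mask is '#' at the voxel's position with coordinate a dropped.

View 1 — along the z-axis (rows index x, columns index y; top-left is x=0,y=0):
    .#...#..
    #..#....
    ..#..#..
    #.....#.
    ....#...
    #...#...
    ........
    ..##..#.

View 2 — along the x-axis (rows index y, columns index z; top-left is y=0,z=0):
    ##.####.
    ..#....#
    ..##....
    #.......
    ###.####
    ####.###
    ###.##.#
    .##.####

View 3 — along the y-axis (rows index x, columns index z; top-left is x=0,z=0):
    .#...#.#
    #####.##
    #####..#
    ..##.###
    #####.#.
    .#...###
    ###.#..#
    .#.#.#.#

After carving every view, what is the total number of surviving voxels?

full grid |V| = 512
step 1: project along z, AND mask (14/64) → |grid| = 112
step 2: project along x, AND mask (37/64) → |grid| = 66
step 3: project along y, AND mask (40/64) → |grid| = 39

|visual hull| = 39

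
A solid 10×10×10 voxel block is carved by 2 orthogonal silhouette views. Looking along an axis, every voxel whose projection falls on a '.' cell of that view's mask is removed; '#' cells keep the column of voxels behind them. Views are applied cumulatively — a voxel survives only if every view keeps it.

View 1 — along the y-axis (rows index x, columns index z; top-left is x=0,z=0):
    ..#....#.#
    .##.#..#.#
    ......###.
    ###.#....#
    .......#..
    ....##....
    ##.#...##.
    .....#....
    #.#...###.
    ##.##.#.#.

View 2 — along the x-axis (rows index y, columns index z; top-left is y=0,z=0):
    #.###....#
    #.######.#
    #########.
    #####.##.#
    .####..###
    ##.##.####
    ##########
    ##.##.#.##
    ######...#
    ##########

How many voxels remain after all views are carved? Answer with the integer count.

start: 10×10×10 = 1000 voxels
V1 y: intersect with XZ mask (36 set) -- 360 left
V2 x: intersect with YZ mask (79 set) -- 284 left

|visual hull| = 284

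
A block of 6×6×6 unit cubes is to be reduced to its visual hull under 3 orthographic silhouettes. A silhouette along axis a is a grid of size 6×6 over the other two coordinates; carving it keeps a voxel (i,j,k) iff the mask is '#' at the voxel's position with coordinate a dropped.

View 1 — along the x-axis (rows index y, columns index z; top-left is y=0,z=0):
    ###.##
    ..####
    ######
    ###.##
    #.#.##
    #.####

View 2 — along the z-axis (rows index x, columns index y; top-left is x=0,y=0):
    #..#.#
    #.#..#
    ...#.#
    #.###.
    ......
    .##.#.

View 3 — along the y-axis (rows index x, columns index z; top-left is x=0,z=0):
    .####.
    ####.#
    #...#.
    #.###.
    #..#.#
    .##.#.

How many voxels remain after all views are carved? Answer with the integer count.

start: 6×6×6 = 216 voxels
[1] x-view keeps 29 columns → grid now 174
[2] z-view keeps 15 columns → grid now 75
[3] y-view keeps 21 columns → grid now 46

voxel count = 46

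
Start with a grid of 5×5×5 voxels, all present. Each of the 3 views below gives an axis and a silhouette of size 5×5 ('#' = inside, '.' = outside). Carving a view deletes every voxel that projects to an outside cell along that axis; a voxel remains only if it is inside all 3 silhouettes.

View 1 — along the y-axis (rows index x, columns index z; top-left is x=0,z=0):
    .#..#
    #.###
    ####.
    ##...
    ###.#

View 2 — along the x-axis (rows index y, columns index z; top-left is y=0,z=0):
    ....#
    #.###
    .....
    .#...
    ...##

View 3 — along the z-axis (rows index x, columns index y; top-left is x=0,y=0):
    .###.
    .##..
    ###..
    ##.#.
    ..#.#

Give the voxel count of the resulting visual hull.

voxel count = 12

initial block: 5^3 = 125
after view 1 [y-axis, 16 of 25 cells solid] → remaining = 80
after view 2 [x-axis, 8 of 25 cells solid] → remaining = 24
after view 3 [z-axis, 13 of 25 cells solid] → remaining = 12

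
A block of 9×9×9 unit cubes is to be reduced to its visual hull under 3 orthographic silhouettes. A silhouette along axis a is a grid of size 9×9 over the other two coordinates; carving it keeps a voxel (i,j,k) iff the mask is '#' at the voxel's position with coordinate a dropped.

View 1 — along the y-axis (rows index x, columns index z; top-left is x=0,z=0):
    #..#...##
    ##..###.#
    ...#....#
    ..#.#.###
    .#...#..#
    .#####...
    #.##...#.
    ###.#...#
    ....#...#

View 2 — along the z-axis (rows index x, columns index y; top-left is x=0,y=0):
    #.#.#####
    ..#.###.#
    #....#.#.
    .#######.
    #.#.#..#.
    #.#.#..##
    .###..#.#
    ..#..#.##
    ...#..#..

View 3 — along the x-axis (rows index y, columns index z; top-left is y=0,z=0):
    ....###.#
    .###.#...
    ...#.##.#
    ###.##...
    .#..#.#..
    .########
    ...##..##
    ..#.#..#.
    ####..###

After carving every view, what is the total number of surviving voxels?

|visual hull| = 93

full grid |V| = 729
V1 y: intersect with XZ mask (36 set) -- 324 left
V2 z: intersect with XY mask (42 set) -- 180 left
V3 x: intersect with YZ mask (42 set) -- 93 left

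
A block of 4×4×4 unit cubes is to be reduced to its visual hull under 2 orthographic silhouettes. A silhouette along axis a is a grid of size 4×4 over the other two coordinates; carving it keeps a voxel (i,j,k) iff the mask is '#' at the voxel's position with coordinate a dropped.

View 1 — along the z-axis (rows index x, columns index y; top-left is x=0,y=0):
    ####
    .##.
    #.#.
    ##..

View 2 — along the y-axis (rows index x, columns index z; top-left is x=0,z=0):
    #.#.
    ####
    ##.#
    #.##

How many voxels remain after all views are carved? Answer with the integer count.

|visual hull| = 28

full grid |V| = 64
  1. axis=2 (XY plane), |mask|=10  ⇒  voxels=40
  2. axis=1 (XZ plane), |mask|=12  ⇒  voxels=28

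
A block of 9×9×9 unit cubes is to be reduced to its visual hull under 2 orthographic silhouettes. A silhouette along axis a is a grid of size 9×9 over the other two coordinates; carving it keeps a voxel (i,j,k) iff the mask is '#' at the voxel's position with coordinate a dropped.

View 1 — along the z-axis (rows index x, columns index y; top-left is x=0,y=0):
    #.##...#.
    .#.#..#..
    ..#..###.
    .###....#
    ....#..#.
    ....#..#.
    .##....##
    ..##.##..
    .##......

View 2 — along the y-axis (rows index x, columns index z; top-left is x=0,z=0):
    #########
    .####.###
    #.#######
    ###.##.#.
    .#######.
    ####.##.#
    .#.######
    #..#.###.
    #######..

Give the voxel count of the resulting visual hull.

remaining voxels: 203

full grid |V| = 729
carve view 1 (along z, XY-mask fill 29/81): 261 voxels remain
carve view 2 (along y, XZ-mask fill 63/81): 203 voxels remain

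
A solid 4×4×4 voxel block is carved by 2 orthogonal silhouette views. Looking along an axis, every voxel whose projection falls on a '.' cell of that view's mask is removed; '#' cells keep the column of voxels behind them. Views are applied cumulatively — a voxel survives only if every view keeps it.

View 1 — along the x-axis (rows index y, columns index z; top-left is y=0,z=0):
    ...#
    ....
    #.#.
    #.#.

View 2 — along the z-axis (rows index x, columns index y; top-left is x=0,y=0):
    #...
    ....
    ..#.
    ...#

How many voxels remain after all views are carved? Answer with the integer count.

before carving: 64 voxels (4×4×4)
[1] x-view keeps 5 columns → grid now 20
[2] z-view keeps 3 columns → grid now 5

5 voxels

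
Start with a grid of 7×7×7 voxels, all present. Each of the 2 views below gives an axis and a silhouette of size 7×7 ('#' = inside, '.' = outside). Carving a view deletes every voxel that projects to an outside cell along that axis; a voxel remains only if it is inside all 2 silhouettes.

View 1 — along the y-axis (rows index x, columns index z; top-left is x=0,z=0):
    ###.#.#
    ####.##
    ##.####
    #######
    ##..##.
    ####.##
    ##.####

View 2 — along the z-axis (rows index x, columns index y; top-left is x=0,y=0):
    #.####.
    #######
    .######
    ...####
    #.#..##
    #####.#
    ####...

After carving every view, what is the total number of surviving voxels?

207 voxels

before carving: 343 voxels (7×7×7)
[1] y-view keeps 40 columns → grid now 280
[2] z-view keeps 36 columns → grid now 207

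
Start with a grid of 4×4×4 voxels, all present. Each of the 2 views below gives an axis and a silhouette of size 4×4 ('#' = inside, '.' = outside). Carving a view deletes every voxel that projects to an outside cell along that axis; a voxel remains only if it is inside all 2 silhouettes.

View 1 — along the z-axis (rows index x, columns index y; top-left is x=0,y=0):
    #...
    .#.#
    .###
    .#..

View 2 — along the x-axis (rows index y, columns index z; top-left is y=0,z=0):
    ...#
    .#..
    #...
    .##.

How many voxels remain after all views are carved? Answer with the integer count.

full grid |V| = 64
step 1: project along z, AND mask (7/16) → |grid| = 28
step 2: project along x, AND mask (5/16) → |grid| = 9

remaining voxels: 9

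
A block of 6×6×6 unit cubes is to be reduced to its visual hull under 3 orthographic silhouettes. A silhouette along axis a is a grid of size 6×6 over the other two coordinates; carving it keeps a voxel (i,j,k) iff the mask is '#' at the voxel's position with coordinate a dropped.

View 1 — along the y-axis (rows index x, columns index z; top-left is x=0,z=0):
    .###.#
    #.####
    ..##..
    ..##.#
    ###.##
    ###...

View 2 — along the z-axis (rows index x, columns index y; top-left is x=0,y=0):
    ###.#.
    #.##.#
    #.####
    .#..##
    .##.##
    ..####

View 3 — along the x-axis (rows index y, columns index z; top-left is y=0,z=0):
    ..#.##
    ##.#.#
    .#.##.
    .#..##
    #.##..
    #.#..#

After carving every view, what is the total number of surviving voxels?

46 voxels

before carving: 216 voxels (6×6×6)
  1. axis=1 (XZ plane), |mask|=22  ⇒  voxels=132
  2. axis=2 (XY plane), |mask|=24  ⇒  voxels=87
  3. axis=0 (YZ plane), |mask|=19  ⇒  voxels=46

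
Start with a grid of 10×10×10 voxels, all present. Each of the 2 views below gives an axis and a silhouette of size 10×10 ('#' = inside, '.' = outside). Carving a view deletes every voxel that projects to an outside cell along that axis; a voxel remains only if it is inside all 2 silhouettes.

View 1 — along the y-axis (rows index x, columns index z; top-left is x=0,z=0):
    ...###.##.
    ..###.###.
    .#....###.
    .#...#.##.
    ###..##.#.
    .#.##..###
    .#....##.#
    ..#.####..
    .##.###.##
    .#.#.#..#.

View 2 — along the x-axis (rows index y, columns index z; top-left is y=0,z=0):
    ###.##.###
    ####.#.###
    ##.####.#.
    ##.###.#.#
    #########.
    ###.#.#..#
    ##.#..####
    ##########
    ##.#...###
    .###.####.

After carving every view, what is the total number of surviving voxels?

voxel count = 384

before carving: 1000 voxels (10×10×10)
step 1: project along y, AND mask (51/100) → |grid| = 510
step 2: project along x, AND mask (75/100) → |grid| = 384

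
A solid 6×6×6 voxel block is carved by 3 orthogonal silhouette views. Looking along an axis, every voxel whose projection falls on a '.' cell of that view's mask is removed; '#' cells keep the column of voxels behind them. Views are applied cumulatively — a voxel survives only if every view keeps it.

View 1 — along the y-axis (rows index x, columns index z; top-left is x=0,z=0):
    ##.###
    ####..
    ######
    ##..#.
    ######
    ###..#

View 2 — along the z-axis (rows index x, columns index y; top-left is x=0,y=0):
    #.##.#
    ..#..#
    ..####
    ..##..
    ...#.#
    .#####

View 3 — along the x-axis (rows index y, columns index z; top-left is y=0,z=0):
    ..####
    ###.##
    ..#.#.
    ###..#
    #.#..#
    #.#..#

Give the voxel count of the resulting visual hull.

before carving: 216 voxels (6×6×6)
V1 y: intersect with XZ mask (28 set) -- 168 left
V2 z: intersect with XY mask (19 set) -- 90 left
V3 x: intersect with YZ mask (21 set) -- 49 left

49 voxels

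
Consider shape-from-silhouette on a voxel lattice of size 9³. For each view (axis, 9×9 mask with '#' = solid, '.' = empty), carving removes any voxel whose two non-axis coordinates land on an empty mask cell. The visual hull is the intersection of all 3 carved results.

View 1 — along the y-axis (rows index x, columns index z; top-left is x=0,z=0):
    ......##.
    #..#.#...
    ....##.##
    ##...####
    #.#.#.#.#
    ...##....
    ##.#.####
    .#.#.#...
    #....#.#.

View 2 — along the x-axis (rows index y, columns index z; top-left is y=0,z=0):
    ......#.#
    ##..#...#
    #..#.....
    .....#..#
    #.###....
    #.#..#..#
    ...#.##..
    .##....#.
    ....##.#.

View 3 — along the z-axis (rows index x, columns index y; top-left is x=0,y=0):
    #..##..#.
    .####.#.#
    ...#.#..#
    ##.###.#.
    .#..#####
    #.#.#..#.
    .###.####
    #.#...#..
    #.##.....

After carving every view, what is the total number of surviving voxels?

initial block: 9^3 = 729
[1] y-view keeps 35 columns → grid now 315
[2] x-view keeps 27 columns → grid now 108
[3] z-view keeps 42 columns → grid now 68

|visual hull| = 68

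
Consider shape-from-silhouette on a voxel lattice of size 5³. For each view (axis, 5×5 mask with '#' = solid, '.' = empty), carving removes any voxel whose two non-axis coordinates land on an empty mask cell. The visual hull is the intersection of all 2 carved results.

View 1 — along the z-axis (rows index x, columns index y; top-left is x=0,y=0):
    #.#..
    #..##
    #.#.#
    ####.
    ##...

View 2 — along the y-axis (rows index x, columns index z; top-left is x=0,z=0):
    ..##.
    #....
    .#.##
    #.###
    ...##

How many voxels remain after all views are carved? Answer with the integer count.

full grid |V| = 125
carve view 1 (along z, XY-mask fill 14/25): 70 voxels remain
carve view 2 (along y, XZ-mask fill 12/25): 36 voxels remain

voxel count = 36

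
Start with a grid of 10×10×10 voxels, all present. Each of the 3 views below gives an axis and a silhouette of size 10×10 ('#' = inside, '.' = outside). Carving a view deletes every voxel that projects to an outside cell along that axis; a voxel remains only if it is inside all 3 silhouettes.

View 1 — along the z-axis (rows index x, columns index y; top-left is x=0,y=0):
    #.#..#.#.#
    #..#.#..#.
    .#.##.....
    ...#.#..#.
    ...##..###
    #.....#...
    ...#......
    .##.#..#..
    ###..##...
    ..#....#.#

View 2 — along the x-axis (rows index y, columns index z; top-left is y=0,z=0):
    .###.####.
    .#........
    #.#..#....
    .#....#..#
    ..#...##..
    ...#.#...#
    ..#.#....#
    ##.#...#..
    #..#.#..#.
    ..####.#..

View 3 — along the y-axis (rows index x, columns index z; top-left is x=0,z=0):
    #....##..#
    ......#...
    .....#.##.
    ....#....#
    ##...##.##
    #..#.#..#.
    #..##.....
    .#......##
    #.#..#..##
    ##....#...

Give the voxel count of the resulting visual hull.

full grid |V| = 1000
V1 z: intersect with XY mask (35 set) -- 350 left
V2 x: intersect with YZ mask (36 set) -- 128 left
V3 y: intersect with XZ mask (34 set) -- 41 left

remaining voxels: 41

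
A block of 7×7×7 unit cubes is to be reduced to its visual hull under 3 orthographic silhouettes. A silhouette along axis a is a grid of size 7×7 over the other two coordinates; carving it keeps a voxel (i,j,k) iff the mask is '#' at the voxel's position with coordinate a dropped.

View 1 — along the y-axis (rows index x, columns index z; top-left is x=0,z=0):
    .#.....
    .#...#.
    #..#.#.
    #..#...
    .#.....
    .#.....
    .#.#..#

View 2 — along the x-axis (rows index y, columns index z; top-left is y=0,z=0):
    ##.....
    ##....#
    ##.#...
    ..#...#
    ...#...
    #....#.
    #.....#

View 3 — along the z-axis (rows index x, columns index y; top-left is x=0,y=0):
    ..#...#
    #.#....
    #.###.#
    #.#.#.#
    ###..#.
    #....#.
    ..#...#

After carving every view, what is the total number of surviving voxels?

|visual hull| = 20

before carving: 343 voxels (7×7×7)
after view 1 [y-axis, 13 of 49 cells solid] → remaining = 91
after view 2 [x-axis, 15 of 49 cells solid] → remaining = 36
after view 3 [z-axis, 21 of 49 cells solid] → remaining = 20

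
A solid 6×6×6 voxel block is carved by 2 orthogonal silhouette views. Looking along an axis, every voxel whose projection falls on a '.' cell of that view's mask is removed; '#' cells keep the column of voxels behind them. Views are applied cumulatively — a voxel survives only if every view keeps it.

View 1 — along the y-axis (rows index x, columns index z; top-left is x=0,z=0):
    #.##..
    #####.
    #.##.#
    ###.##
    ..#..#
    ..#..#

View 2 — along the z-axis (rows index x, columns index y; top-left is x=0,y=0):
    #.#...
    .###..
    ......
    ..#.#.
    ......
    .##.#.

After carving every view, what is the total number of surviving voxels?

initial block: 6^3 = 216
  1. axis=1 (XZ plane), |mask|=21  ⇒  voxels=126
  2. axis=2 (XY plane), |mask|=10  ⇒  voxels=37

37 voxels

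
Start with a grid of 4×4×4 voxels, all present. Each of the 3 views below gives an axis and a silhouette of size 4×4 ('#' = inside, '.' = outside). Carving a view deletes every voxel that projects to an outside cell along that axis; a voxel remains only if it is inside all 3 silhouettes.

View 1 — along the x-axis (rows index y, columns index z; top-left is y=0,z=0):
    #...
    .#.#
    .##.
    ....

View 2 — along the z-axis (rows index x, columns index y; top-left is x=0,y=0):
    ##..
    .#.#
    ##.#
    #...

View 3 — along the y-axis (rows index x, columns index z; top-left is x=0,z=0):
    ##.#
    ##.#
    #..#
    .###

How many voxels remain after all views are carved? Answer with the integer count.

full grid |V| = 64
V1 x: intersect with YZ mask (5 set) -- 20 left
V2 z: intersect with XY mask (8 set) -- 9 left
V3 y: intersect with XZ mask (11 set) -- 7 left

7 voxels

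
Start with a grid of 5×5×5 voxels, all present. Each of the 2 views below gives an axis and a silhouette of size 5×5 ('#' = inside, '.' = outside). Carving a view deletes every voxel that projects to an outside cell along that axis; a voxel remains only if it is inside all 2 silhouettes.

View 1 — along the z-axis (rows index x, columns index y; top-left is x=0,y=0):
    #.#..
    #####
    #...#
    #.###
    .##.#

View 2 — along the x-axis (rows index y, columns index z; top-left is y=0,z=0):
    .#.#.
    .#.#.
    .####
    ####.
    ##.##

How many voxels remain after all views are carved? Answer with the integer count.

remaining voxels: 52

start: 5×5×5 = 125 voxels
V1 z: intersect with XY mask (16 set) -- 80 left
V2 x: intersect with YZ mask (16 set) -- 52 left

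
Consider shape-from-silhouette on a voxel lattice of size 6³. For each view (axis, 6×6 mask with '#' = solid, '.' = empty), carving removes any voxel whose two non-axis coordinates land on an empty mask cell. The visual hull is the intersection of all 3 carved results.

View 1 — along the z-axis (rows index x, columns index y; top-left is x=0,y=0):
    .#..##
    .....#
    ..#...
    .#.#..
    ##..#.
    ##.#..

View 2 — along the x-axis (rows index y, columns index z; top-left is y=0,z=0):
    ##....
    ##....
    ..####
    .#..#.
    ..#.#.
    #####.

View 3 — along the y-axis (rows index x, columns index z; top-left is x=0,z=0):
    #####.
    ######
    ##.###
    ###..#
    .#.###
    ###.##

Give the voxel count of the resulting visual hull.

start: 6×6×6 = 216 voxels
V1 z: intersect with XY mask (13 set) -- 78 left
V2 x: intersect with YZ mask (17 set) -- 34 left
V3 y: intersect with XZ mask (29 set) -- 29 left

voxel count = 29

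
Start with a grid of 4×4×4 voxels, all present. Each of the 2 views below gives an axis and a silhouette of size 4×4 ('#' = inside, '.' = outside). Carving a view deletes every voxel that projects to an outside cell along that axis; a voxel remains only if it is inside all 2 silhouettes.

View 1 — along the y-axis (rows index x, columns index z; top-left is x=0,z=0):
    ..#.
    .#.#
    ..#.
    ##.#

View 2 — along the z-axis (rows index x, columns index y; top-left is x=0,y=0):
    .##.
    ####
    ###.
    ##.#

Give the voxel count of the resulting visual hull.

full grid |V| = 64
  1. axis=1 (XZ plane), |mask|=7  ⇒  voxels=28
  2. axis=2 (XY plane), |mask|=12  ⇒  voxels=22

|visual hull| = 22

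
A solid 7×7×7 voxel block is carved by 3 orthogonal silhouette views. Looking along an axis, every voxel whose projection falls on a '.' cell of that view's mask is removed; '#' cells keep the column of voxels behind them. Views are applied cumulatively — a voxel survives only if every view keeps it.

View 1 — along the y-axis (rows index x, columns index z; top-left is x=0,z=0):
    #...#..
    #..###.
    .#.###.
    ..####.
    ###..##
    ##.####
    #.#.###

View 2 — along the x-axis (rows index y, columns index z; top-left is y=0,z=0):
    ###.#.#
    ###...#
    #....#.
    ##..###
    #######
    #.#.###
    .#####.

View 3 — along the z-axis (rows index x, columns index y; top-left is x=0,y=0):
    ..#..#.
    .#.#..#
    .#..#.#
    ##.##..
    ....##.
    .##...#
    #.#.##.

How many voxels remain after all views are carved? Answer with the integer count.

full grid |V| = 343
[1] y-view keeps 30 columns → grid now 210
[2] x-view keeps 33 columns → grid now 143
[3] z-view keeps 21 columns → grid now 62

|visual hull| = 62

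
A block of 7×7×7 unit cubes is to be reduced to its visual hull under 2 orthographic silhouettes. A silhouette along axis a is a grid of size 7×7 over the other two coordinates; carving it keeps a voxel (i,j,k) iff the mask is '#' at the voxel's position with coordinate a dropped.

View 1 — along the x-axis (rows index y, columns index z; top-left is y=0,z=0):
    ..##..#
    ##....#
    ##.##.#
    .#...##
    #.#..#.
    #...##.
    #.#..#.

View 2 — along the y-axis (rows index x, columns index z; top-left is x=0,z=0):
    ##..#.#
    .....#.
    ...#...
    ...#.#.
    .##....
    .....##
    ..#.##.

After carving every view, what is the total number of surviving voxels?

49 voxels

full grid |V| = 343
  1. axis=0 (YZ plane), |mask|=23  ⇒  voxels=161
  2. axis=1 (XZ plane), |mask|=15  ⇒  voxels=49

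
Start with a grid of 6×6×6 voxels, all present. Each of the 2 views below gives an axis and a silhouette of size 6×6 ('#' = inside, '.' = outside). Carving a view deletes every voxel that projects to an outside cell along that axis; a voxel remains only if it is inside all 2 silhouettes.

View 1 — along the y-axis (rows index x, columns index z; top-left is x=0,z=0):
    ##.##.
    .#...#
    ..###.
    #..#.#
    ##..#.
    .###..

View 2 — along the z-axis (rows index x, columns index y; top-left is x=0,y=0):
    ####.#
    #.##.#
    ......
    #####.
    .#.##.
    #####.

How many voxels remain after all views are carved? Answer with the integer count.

before carving: 216 voxels (6×6×6)
V1 y: intersect with XZ mask (18 set) -- 108 left
V2 z: intersect with XY mask (22 set) -- 67 left

voxel count = 67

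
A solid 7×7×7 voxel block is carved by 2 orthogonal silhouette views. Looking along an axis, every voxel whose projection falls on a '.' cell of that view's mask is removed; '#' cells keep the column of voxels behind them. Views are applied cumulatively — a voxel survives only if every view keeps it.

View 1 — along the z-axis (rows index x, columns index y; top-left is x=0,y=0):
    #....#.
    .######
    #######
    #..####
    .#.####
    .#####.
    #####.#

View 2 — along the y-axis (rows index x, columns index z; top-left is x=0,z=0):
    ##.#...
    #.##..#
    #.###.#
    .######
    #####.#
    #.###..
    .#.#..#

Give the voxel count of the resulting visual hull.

|visual hull| = 163

full grid |V| = 343
  1. axis=2 (XY plane), |mask|=36  ⇒  voxels=252
  2. axis=1 (XZ plane), |mask|=31  ⇒  voxels=163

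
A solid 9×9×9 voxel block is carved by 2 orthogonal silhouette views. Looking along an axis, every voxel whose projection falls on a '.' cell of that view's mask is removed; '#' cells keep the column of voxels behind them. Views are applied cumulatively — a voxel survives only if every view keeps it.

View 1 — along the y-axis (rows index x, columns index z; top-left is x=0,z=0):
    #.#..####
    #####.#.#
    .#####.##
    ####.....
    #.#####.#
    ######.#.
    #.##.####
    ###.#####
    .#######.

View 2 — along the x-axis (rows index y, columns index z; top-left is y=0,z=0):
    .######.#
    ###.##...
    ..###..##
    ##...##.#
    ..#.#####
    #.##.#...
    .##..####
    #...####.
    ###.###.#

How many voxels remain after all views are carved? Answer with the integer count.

start: 9×9×9 = 729 voxels
after view 1 [y-axis, 60 of 81 cells solid] → remaining = 540
after view 2 [x-axis, 50 of 81 cells solid] → remaining = 337

remaining voxels: 337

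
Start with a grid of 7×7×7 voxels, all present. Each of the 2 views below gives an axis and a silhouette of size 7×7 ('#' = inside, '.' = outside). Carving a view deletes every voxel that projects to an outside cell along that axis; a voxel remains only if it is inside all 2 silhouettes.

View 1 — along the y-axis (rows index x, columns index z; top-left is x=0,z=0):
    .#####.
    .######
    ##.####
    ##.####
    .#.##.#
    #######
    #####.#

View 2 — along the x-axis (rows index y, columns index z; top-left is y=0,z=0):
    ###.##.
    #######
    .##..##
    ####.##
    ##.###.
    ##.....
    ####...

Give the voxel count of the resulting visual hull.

before carving: 343 voxels (7×7×7)
after view 1 [y-axis, 40 of 49 cells solid] → remaining = 280
after view 2 [x-axis, 33 of 49 cells solid] → remaining = 185

remaining voxels: 185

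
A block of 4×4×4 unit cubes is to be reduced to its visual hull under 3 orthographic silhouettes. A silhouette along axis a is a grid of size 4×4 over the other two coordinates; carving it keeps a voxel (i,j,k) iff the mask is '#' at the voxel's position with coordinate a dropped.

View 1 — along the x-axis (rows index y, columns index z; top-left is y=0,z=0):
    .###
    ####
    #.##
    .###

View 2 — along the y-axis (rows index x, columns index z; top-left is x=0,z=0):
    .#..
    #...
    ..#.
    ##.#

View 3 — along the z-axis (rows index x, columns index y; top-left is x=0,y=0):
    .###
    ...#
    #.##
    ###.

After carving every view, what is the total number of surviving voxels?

12 voxels

full grid |V| = 64
carve view 1 (along x, YZ-mask fill 13/16): 52 voxels remain
carve view 2 (along y, XZ-mask fill 6/16): 18 voxels remain
carve view 3 (along z, XY-mask fill 10/16): 12 voxels remain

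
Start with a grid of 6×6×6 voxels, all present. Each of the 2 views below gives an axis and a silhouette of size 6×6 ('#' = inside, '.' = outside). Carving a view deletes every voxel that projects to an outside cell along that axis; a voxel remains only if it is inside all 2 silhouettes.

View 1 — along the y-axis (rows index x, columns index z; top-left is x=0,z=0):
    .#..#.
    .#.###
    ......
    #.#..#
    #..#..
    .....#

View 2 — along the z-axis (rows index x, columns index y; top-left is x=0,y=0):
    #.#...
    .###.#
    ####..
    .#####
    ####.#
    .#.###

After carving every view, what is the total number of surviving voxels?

initial block: 6^3 = 216
  1. axis=1 (XZ plane), |mask|=12  ⇒  voxels=72
  2. axis=2 (XY plane), |mask|=24  ⇒  voxels=49

remaining voxels: 49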